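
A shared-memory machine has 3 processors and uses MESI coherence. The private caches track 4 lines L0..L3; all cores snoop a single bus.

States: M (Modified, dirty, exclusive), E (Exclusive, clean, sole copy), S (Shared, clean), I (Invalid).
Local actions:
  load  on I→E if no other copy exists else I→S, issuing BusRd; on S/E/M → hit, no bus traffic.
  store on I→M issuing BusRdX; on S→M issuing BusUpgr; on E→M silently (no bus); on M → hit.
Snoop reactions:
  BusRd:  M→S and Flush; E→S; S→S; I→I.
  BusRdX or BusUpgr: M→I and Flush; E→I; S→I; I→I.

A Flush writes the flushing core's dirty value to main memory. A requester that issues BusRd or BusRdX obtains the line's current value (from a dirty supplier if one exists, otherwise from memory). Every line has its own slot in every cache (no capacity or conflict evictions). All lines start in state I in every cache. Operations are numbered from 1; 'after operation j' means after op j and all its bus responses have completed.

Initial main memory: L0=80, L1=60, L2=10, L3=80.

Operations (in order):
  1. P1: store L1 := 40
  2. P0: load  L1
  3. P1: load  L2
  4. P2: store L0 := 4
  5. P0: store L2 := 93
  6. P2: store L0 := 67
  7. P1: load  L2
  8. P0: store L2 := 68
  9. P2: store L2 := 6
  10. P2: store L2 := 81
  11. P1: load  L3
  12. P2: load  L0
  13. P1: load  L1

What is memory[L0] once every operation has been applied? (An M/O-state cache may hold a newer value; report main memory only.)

  op1 P1: store L1 := 40 → I/M/I on L1; bus BusRdX; mem=60
  op2 P0: load  L1 → S/S/I on L1; bus BusRd Flush; mem=40
  op3 P1: load  L2 → I/E/I on L2; bus BusRd; mem=10
  op4 P2: store L0 := 4 → I/I/M on L0; bus BusRdX; mem=80
  op5 P0: store L2 := 93 → M/I/I on L2; bus BusRdX; mem=10
  op6 P2: store L0 := 67 → I/I/M on L0; bus (none); mem=80
  op7 P1: load  L2 → S/S/I on L2; bus BusRd Flush; mem=93
  op8 P0: store L2 := 68 → M/I/I on L2; bus BusUpgr; mem=93
  op9 P2: store L2 := 6 → I/I/M on L2; bus BusRdX Flush; mem=68
  op10 P2: store L2 := 81 → I/I/M on L2; bus (none); mem=68
  op11 P1: load  L3 → I/E/I on L3; bus BusRd; mem=80
  op12 P2: load  L0 → I/I/M on L0; bus (none); mem=80
  op13 P1: load  L1 → S/S/I on L1; bus (none); mem=40

memory[L0] = 80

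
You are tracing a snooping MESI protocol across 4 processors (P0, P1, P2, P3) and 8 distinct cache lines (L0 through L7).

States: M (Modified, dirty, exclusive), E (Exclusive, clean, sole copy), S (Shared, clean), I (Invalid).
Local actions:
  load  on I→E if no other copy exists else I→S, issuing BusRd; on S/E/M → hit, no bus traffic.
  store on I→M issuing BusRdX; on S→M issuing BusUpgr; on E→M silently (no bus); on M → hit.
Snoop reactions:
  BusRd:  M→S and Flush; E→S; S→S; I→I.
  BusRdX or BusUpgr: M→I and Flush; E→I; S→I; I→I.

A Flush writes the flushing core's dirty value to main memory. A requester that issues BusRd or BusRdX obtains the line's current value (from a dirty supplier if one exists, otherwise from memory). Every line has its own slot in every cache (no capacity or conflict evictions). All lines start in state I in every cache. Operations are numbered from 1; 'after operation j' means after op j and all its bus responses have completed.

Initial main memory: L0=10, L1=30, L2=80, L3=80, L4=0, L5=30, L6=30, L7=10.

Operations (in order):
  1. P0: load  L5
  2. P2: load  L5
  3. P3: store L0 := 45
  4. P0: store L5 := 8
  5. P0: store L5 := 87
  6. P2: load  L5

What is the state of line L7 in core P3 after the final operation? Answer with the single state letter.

state = I

[1] P0: load  L5 | P0:E(30), P1:I, P2:I, P3:I | bus: BusRd
[2] P2: load  L5 | P0:S(30), P1:I, P2:S(30), P3:I | bus: BusRd
[3] P3: store L0 := 45 | P0:I, P1:I, P2:I, P3:M(45) | bus: BusRdX
[4] P0: store L5 := 8 | P0:M(8), P1:I, P2:I, P3:I | bus: BusUpgr
[5] P0: store L5 := 87 | P0:M(87), P1:I, P2:I, P3:I | bus: none
[6] P2: load  L5 | P0:S(87), P1:I, P2:S(87), P3:I | bus: BusRd,Flush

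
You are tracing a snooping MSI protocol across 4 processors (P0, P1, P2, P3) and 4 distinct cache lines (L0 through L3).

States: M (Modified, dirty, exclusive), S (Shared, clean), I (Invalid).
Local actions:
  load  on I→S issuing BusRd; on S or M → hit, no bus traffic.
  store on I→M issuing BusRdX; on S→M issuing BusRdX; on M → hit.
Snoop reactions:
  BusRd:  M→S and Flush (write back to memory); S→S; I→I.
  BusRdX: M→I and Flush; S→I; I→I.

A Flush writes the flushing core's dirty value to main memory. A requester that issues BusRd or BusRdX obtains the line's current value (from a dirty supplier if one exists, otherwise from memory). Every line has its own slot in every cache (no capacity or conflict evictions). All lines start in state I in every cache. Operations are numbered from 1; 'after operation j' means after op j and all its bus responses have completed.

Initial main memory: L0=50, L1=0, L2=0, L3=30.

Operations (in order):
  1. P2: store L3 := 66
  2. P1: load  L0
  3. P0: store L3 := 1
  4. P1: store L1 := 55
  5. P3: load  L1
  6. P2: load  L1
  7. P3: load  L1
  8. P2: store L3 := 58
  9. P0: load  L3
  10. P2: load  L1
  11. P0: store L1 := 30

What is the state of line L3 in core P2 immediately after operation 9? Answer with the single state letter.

  op1 P2: store L3 := 66 → I/I/M/I on L3; bus BusRdX; mem=30
  op2 P1: load  L0 → I/S/I/I on L0; bus BusRd; mem=50
  op3 P0: store L3 := 1 → M/I/I/I on L3; bus BusRdX Flush; mem=66
  op4 P1: store L1 := 55 → I/M/I/I on L1; bus BusRdX; mem=0
  op5 P3: load  L1 → I/S/I/S on L1; bus BusRd Flush; mem=55
  op6 P2: load  L1 → I/S/S/S on L1; bus BusRd; mem=55
  op7 P3: load  L1 → I/S/S/S on L1; bus (none); mem=55
  op8 P2: store L3 := 58 → I/I/M/I on L3; bus BusRdX Flush; mem=1
  op9 P0: load  L3 → S/I/S/I on L3; bus BusRd Flush; mem=58
  op10 P2: load  L1 → I/S/S/S on L1; bus (none); mem=55
  op11 P0: store L1 := 30 → M/I/I/I on L1; bus BusRdX; mem=55

state = S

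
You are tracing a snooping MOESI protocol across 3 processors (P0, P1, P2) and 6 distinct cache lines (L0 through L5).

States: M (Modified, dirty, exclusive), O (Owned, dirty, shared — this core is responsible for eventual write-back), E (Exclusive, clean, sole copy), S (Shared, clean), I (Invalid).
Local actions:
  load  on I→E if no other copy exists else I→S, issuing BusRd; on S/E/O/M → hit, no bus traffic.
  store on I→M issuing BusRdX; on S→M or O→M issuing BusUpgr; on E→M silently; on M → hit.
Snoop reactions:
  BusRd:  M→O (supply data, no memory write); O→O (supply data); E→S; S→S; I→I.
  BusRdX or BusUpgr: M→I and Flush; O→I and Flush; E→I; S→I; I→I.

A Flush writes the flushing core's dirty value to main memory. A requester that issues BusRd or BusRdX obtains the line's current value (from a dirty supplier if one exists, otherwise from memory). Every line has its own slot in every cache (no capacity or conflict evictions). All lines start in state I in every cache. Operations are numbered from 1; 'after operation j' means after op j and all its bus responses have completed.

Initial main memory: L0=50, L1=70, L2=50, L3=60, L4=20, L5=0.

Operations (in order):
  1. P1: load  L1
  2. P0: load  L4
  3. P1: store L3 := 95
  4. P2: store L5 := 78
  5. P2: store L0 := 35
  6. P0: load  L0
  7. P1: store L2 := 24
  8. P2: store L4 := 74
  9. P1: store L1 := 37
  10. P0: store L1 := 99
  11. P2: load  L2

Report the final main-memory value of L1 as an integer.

memory[L1] = 37

[1] P1: load  L1 | P0:I, P1:E(70), P2:I | bus: BusRd
[2] P0: load  L4 | P0:E(20), P1:I, P2:I | bus: BusRd
[3] P1: store L3 := 95 | P0:I, P1:M(95), P2:I | bus: BusRdX
[4] P2: store L5 := 78 | P0:I, P1:I, P2:M(78) | bus: BusRdX
[5] P2: store L0 := 35 | P0:I, P1:I, P2:M(35) | bus: BusRdX
[6] P0: load  L0 | P0:S(35), P1:I, P2:O(35) | bus: BusRd
[7] P1: store L2 := 24 | P0:I, P1:M(24), P2:I | bus: BusRdX
[8] P2: store L4 := 74 | P0:I, P1:I, P2:M(74) | bus: BusRdX
[9] P1: store L1 := 37 | P0:I, P1:M(37), P2:I | bus: none
[10] P0: store L1 := 99 | P0:M(99), P1:I, P2:I | bus: BusRdX,Flush
[11] P2: load  L2 | P0:I, P1:O(24), P2:S(24) | bus: BusRd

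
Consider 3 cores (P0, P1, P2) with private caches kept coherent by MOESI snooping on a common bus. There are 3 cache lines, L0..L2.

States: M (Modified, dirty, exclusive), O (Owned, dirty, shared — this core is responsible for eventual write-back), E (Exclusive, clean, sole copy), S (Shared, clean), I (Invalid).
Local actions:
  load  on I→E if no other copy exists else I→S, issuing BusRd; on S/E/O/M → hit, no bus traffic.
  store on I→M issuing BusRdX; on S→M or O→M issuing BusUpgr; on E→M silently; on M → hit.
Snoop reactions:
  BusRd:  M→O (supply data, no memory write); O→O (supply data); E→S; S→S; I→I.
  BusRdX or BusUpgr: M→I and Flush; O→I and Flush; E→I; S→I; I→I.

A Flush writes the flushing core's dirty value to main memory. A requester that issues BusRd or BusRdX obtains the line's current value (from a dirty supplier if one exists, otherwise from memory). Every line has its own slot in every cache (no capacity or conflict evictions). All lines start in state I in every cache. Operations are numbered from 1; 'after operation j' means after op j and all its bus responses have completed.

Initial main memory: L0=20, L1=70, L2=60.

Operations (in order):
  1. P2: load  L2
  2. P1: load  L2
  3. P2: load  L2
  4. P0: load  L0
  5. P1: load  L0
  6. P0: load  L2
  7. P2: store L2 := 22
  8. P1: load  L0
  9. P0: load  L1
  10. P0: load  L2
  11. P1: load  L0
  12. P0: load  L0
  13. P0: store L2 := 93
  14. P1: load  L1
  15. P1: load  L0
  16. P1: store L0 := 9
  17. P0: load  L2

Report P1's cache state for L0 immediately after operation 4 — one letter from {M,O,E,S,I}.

state = I

step 1: P2: load  L2  ⟶  IIE  (L2)  txn=BusRd  M[L2]=60
step 2: P1: load  L2  ⟶  ISS  (L2)  txn=BusRd  M[L2]=60
step 3: P2: load  L2  ⟶  ISS  (L2)  txn=∅  M[L2]=60
step 4: P0: load  L0  ⟶  EII  (L0)  txn=BusRd  M[L0]=20
step 5: P1: load  L0  ⟶  SSI  (L0)  txn=BusRd  M[L0]=20
step 6: P0: load  L2  ⟶  SSS  (L2)  txn=BusRd  M[L2]=60
step 7: P2: store L2 := 22  ⟶  IIM  (L2)  txn=BusUpgr  M[L2]=60
step 8: P1: load  L0  ⟶  SSI  (L0)  txn=∅  M[L0]=20
step 9: P0: load  L1  ⟶  EII  (L1)  txn=BusRd  M[L1]=70
step 10: P0: load  L2  ⟶  SIO  (L2)  txn=BusRd  M[L2]=60
step 11: P1: load  L0  ⟶  SSI  (L0)  txn=∅  M[L0]=20
step 12: P0: load  L0  ⟶  SSI  (L0)  txn=∅  M[L0]=20
step 13: P0: store L2 := 93  ⟶  MII  (L2)  txn=BusUpgr+Flush  M[L2]=22
step 14: P1: load  L1  ⟶  SSI  (L1)  txn=BusRd  M[L1]=70
step 15: P1: load  L0  ⟶  SSI  (L0)  txn=∅  M[L0]=20
step 16: P1: store L0 := 9  ⟶  IMI  (L0)  txn=BusUpgr  M[L0]=20
step 17: P0: load  L2  ⟶  MII  (L2)  txn=∅  M[L2]=22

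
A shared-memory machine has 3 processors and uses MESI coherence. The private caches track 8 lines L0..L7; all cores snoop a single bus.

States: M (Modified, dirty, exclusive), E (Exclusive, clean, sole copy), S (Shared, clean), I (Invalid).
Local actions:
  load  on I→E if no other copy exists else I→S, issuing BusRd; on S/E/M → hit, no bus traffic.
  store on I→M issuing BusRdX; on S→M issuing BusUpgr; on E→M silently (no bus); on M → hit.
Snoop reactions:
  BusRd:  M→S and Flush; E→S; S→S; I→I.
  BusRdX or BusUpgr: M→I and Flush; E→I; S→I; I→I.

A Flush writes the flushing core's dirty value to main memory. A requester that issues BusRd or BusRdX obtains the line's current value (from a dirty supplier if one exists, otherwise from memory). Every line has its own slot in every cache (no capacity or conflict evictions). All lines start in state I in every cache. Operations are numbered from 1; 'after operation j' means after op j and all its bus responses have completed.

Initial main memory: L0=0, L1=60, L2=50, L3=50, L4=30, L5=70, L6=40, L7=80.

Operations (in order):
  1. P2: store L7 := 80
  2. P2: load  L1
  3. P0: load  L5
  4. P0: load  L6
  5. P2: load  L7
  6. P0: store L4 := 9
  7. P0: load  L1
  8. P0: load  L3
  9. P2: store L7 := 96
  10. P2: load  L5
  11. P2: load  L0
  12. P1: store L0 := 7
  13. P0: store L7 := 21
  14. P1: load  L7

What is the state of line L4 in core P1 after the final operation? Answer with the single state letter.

1. P2: store L7 := 80  bus=[BusRdX]  L7: P0=I P1=I P2=M  mem[L7]=80
2. P2: load  L1  bus=[BusRd]  L1: P0=I P1=I P2=E  mem[L1]=60
3. P0: load  L5  bus=[BusRd]  L5: P0=E P1=I P2=I  mem[L5]=70
4. P0: load  L6  bus=[BusRd]  L6: P0=E P1=I P2=I  mem[L6]=40
5. P2: load  L7  bus=[-]  L7: P0=I P1=I P2=M  mem[L7]=80
6. P0: store L4 := 9  bus=[BusRdX]  L4: P0=M P1=I P2=I  mem[L4]=30
7. P0: load  L1  bus=[BusRd]  L1: P0=S P1=I P2=S  mem[L1]=60
8. P0: load  L3  bus=[BusRd]  L3: P0=E P1=I P2=I  mem[L3]=50
9. P2: store L7 := 96  bus=[-]  L7: P0=I P1=I P2=M  mem[L7]=80
10. P2: load  L5  bus=[BusRd]  L5: P0=S P1=I P2=S  mem[L5]=70
11. P2: load  L0  bus=[BusRd]  L0: P0=I P1=I P2=E  mem[L0]=0
12. P1: store L0 := 7  bus=[BusRdX]  L0: P0=I P1=M P2=I  mem[L0]=0
13. P0: store L7 := 21  bus=[BusRdX,Flush]  L7: P0=M P1=I P2=I  mem[L7]=96
14. P1: load  L7  bus=[BusRd,Flush]  L7: P0=S P1=S P2=I  mem[L7]=21

state = I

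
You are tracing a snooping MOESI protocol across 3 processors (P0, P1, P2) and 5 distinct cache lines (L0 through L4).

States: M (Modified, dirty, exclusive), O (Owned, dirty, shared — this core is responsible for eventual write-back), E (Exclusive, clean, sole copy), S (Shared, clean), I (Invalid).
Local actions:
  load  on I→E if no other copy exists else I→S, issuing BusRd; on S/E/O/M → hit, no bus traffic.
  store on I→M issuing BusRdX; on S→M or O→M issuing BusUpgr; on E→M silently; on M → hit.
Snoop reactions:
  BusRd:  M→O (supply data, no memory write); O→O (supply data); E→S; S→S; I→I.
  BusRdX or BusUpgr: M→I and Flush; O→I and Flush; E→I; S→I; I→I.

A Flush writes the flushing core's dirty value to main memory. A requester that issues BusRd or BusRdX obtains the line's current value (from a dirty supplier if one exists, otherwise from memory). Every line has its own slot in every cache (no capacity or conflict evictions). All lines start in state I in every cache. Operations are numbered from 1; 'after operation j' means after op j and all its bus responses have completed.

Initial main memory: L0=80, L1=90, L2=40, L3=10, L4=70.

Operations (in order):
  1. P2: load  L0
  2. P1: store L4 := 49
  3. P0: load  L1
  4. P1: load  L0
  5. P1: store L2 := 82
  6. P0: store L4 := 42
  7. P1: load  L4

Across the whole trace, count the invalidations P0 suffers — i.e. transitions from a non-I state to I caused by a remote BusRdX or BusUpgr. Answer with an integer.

invalidations = 0

[1] P2: load  L0 | P0:I, P1:I, P2:E(80) | bus: BusRd
[2] P1: store L4 := 49 | P0:I, P1:M(49), P2:I | bus: BusRdX
[3] P0: load  L1 | P0:E(90), P1:I, P2:I | bus: BusRd
[4] P1: load  L0 | P0:I, P1:S(80), P2:S(80) | bus: BusRd
[5] P1: store L2 := 82 | P0:I, P1:M(82), P2:I | bus: BusRdX
[6] P0: store L4 := 42 | P0:M(42), P1:I, P2:I | bus: BusRdX,Flush
[7] P1: load  L4 | P0:O(42), P1:S(42), P2:I | bus: BusRd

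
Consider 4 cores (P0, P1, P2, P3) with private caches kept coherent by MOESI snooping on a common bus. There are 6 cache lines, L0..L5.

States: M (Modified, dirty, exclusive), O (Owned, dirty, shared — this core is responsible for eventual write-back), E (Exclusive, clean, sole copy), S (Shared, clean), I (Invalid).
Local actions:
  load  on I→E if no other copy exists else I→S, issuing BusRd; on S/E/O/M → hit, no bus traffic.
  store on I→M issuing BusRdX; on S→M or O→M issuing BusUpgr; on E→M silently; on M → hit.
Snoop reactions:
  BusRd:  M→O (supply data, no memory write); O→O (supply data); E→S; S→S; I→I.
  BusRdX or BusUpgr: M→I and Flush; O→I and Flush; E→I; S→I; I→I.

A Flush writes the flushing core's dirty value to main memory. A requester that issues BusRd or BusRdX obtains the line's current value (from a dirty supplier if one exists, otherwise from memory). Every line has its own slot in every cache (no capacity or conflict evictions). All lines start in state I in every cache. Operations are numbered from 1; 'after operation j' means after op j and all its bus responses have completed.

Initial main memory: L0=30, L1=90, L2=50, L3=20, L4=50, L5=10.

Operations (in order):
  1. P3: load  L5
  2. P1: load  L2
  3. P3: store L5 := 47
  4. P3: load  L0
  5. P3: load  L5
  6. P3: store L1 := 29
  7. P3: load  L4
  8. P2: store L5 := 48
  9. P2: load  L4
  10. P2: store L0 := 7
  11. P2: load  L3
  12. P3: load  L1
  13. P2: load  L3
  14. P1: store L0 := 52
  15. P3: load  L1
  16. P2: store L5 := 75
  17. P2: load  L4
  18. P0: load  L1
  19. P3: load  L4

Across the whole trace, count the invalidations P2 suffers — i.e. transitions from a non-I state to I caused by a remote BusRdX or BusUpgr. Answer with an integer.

1. P3: load  L5  bus=[BusRd]  L5: P0=I P1=I P2=I P3=E  mem[L5]=10
2. P1: load  L2  bus=[BusRd]  L2: P0=I P1=E P2=I P3=I  mem[L2]=50
3. P3: store L5 := 47  bus=[-]  L5: P0=I P1=I P2=I P3=M  mem[L5]=10
4. P3: load  L0  bus=[BusRd]  L0: P0=I P1=I P2=I P3=E  mem[L0]=30
5. P3: load  L5  bus=[-]  L5: P0=I P1=I P2=I P3=M  mem[L5]=10
6. P3: store L1 := 29  bus=[BusRdX]  L1: P0=I P1=I P2=I P3=M  mem[L1]=90
7. P3: load  L4  bus=[BusRd]  L4: P0=I P1=I P2=I P3=E  mem[L4]=50
8. P2: store L5 := 48  bus=[BusRdX,Flush]  L5: P0=I P1=I P2=M P3=I  mem[L5]=47
9. P2: load  L4  bus=[BusRd]  L4: P0=I P1=I P2=S P3=S  mem[L4]=50
10. P2: store L0 := 7  bus=[BusRdX]  L0: P0=I P1=I P2=M P3=I  mem[L0]=30
11. P2: load  L3  bus=[BusRd]  L3: P0=I P1=I P2=E P3=I  mem[L3]=20
12. P3: load  L1  bus=[-]  L1: P0=I P1=I P2=I P3=M  mem[L1]=90
13. P2: load  L3  bus=[-]  L3: P0=I P1=I P2=E P3=I  mem[L3]=20
14. P1: store L0 := 52  bus=[BusRdX,Flush]  L0: P0=I P1=M P2=I P3=I  mem[L0]=7
15. P3: load  L1  bus=[-]  L1: P0=I P1=I P2=I P3=M  mem[L1]=90
16. P2: store L5 := 75  bus=[-]  L5: P0=I P1=I P2=M P3=I  mem[L5]=47
17. P2: load  L4  bus=[-]  L4: P0=I P1=I P2=S P3=S  mem[L4]=50
18. P0: load  L1  bus=[BusRd]  L1: P0=S P1=I P2=I P3=O  mem[L1]=90
19. P3: load  L4  bus=[-]  L4: P0=I P1=I P2=S P3=S  mem[L4]=50

invalidations = 1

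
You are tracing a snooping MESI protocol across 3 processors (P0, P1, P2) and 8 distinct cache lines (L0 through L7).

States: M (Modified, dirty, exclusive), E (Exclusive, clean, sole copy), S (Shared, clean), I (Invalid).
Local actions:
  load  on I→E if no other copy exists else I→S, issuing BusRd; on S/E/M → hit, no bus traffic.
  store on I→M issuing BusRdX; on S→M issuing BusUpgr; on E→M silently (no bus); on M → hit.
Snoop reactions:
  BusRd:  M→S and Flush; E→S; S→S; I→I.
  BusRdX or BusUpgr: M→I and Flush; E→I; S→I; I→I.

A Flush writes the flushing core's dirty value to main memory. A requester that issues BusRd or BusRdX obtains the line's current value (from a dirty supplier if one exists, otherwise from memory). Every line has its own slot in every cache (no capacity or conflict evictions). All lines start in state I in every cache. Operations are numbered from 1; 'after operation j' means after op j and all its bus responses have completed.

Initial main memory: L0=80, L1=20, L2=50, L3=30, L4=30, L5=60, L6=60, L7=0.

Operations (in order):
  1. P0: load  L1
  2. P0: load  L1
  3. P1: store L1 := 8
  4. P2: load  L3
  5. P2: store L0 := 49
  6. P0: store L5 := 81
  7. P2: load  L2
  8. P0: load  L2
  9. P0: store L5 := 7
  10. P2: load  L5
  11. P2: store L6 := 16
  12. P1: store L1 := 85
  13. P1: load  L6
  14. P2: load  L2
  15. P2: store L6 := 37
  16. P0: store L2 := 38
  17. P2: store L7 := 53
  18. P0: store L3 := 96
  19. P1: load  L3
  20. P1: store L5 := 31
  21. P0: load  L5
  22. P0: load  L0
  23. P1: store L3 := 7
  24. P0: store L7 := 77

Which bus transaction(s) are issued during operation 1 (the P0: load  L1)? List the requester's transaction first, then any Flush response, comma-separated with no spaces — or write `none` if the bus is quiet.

bus = BusRd

[1] P0: load  L1 | P0:E(20), P1:I, P2:I | bus: BusRd
[2] P0: load  L1 | P0:E(20), P1:I, P2:I | bus: none
[3] P1: store L1 := 8 | P0:I, P1:M(8), P2:I | bus: BusRdX
[4] P2: load  L3 | P0:I, P1:I, P2:E(30) | bus: BusRd
[5] P2: store L0 := 49 | P0:I, P1:I, P2:M(49) | bus: BusRdX
[6] P0: store L5 := 81 | P0:M(81), P1:I, P2:I | bus: BusRdX
[7] P2: load  L2 | P0:I, P1:I, P2:E(50) | bus: BusRd
[8] P0: load  L2 | P0:S(50), P1:I, P2:S(50) | bus: BusRd
[9] P0: store L5 := 7 | P0:M(7), P1:I, P2:I | bus: none
[10] P2: load  L5 | P0:S(7), P1:I, P2:S(7) | bus: BusRd,Flush
[11] P2: store L6 := 16 | P0:I, P1:I, P2:M(16) | bus: BusRdX
[12] P1: store L1 := 85 | P0:I, P1:M(85), P2:I | bus: none
[13] P1: load  L6 | P0:I, P1:S(16), P2:S(16) | bus: BusRd,Flush
[14] P2: load  L2 | P0:S(50), P1:I, P2:S(50) | bus: none
[15] P2: store L6 := 37 | P0:I, P1:I, P2:M(37) | bus: BusUpgr
[16] P0: store L2 := 38 | P0:M(38), P1:I, P2:I | bus: BusUpgr
[17] P2: store L7 := 53 | P0:I, P1:I, P2:M(53) | bus: BusRdX
[18] P0: store L3 := 96 | P0:M(96), P1:I, P2:I | bus: BusRdX
[19] P1: load  L3 | P0:S(96), P1:S(96), P2:I | bus: BusRd,Flush
[20] P1: store L5 := 31 | P0:I, P1:M(31), P2:I | bus: BusRdX
[21] P0: load  L5 | P0:S(31), P1:S(31), P2:I | bus: BusRd,Flush
[22] P0: load  L0 | P0:S(49), P1:I, P2:S(49) | bus: BusRd,Flush
[23] P1: store L3 := 7 | P0:I, P1:M(7), P2:I | bus: BusUpgr
[24] P0: store L7 := 77 | P0:M(77), P1:I, P2:I | bus: BusRdX,Flush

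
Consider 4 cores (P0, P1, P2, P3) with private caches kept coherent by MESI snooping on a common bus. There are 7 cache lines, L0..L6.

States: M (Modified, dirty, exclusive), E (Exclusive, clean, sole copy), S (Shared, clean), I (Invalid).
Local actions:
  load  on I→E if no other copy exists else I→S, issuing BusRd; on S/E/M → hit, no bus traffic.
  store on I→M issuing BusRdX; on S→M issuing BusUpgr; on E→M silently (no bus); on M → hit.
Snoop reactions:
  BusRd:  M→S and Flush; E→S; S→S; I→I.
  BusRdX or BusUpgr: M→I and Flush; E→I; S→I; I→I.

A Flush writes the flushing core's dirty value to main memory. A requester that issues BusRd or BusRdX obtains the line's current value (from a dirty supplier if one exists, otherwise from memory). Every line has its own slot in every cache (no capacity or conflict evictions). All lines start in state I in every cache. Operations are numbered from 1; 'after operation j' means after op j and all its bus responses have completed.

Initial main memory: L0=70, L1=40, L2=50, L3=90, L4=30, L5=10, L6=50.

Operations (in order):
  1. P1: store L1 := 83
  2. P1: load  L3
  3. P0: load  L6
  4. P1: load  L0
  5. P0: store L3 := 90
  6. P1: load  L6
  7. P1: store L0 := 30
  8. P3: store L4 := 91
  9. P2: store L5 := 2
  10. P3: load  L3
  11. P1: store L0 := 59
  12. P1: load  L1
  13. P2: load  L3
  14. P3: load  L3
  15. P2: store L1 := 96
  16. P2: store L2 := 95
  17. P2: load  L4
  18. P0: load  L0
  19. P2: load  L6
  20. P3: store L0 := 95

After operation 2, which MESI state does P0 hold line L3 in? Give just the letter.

[1] P1: store L1 := 83 | P0:I, P1:M(83), P2:I, P3:I | bus: BusRdX
[2] P1: load  L3 | P0:I, P1:E(90), P2:I, P3:I | bus: BusRd
[3] P0: load  L6 | P0:E(50), P1:I, P2:I, P3:I | bus: BusRd
[4] P1: load  L0 | P0:I, P1:E(70), P2:I, P3:I | bus: BusRd
[5] P0: store L3 := 90 | P0:M(90), P1:I, P2:I, P3:I | bus: BusRdX
[6] P1: load  L6 | P0:S(50), P1:S(50), P2:I, P3:I | bus: BusRd
[7] P1: store L0 := 30 | P0:I, P1:M(30), P2:I, P3:I | bus: none
[8] P3: store L4 := 91 | P0:I, P1:I, P2:I, P3:M(91) | bus: BusRdX
[9] P2: store L5 := 2 | P0:I, P1:I, P2:M(2), P3:I | bus: BusRdX
[10] P3: load  L3 | P0:S(90), P1:I, P2:I, P3:S(90) | bus: BusRd,Flush
[11] P1: store L0 := 59 | P0:I, P1:M(59), P2:I, P3:I | bus: none
[12] P1: load  L1 | P0:I, P1:M(83), P2:I, P3:I | bus: none
[13] P2: load  L3 | P0:S(90), P1:I, P2:S(90), P3:S(90) | bus: BusRd
[14] P3: load  L3 | P0:S(90), P1:I, P2:S(90), P3:S(90) | bus: none
[15] P2: store L1 := 96 | P0:I, P1:I, P2:M(96), P3:I | bus: BusRdX,Flush
[16] P2: store L2 := 95 | P0:I, P1:I, P2:M(95), P3:I | bus: BusRdX
[17] P2: load  L4 | P0:I, P1:I, P2:S(91), P3:S(91) | bus: BusRd,Flush
[18] P0: load  L0 | P0:S(59), P1:S(59), P2:I, P3:I | bus: BusRd,Flush
[19] P2: load  L6 | P0:S(50), P1:S(50), P2:S(50), P3:I | bus: BusRd
[20] P3: store L0 := 95 | P0:I, P1:I, P2:I, P3:M(95) | bus: BusRdX

state = I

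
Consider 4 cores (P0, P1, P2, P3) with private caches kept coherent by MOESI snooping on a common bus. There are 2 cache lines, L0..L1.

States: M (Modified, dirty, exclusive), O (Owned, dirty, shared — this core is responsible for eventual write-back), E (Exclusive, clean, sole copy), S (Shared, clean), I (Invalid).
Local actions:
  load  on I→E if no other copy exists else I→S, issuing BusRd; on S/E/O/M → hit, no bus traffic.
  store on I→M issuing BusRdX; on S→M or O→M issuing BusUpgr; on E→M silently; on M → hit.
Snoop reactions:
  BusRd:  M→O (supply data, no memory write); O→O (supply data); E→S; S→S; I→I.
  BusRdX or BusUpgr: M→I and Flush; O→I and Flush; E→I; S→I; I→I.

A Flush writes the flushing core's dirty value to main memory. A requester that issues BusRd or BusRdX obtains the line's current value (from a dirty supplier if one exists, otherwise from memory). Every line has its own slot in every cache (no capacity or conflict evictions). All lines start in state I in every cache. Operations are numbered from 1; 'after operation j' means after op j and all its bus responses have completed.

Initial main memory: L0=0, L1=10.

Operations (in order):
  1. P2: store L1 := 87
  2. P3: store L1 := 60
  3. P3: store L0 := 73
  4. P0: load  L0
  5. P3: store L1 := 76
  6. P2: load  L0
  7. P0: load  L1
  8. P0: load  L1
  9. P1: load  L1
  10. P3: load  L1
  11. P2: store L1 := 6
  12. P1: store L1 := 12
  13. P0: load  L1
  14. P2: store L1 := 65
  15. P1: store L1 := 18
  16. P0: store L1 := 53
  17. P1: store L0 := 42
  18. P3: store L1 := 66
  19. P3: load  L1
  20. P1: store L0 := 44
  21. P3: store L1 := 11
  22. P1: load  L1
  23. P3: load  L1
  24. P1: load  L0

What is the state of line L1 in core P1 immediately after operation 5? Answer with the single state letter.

state = I

  op1 P2: store L1 := 87 → I/I/M/I on L1; bus BusRdX; mem=10
  op2 P3: store L1 := 60 → I/I/I/M on L1; bus BusRdX Flush; mem=87
  op3 P3: store L0 := 73 → I/I/I/M on L0; bus BusRdX; mem=0
  op4 P0: load  L0 → S/I/I/O on L0; bus BusRd; mem=0
  op5 P3: store L1 := 76 → I/I/I/M on L1; bus (none); mem=87
  op6 P2: load  L0 → S/I/S/O on L0; bus BusRd; mem=0
  op7 P0: load  L1 → S/I/I/O on L1; bus BusRd; mem=87
  op8 P0: load  L1 → S/I/I/O on L1; bus (none); mem=87
  op9 P1: load  L1 → S/S/I/O on L1; bus BusRd; mem=87
  op10 P3: load  L1 → S/S/I/O on L1; bus (none); mem=87
  op11 P2: store L1 := 6 → I/I/M/I on L1; bus BusRdX Flush; mem=76
  op12 P1: store L1 := 12 → I/M/I/I on L1; bus BusRdX Flush; mem=6
  op13 P0: load  L1 → S/O/I/I on L1; bus BusRd; mem=6
  op14 P2: store L1 := 65 → I/I/M/I on L1; bus BusRdX Flush; mem=12
  op15 P1: store L1 := 18 → I/M/I/I on L1; bus BusRdX Flush; mem=65
  op16 P0: store L1 := 53 → M/I/I/I on L1; bus BusRdX Flush; mem=18
  op17 P1: store L0 := 42 → I/M/I/I on L0; bus BusRdX Flush; mem=73
  op18 P3: store L1 := 66 → I/I/I/M on L1; bus BusRdX Flush; mem=53
  op19 P3: load  L1 → I/I/I/M on L1; bus (none); mem=53
  op20 P1: store L0 := 44 → I/M/I/I on L0; bus (none); mem=73
  op21 P3: store L1 := 11 → I/I/I/M on L1; bus (none); mem=53
  op22 P1: load  L1 → I/S/I/O on L1; bus BusRd; mem=53
  op23 P3: load  L1 → I/S/I/O on L1; bus (none); mem=53
  op24 P1: load  L0 → I/M/I/I on L0; bus (none); mem=73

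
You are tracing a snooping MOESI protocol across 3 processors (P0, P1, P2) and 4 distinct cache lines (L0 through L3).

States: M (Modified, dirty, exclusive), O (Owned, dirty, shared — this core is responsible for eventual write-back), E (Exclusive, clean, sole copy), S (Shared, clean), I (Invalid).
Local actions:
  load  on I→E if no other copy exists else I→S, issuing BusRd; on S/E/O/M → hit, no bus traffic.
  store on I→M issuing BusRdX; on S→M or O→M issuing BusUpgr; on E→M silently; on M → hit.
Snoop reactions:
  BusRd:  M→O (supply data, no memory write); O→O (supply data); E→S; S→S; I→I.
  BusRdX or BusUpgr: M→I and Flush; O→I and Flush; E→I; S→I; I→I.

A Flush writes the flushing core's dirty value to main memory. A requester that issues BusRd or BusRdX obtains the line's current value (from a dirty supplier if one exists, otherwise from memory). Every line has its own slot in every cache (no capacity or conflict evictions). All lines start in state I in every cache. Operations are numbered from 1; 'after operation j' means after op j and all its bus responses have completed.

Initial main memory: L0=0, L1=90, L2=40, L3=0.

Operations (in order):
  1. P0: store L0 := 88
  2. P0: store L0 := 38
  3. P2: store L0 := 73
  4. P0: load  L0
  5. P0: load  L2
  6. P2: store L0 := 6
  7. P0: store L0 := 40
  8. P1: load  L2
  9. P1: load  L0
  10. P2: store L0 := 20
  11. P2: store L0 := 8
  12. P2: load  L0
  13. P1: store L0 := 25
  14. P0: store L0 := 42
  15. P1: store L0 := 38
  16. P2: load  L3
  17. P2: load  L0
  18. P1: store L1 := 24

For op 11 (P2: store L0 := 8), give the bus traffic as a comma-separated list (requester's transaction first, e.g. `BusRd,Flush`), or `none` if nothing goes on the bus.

bus = none

step 1: P0: store L0 := 88  ⟶  MII  (L0)  txn=BusRdX  M[L0]=0
step 2: P0: store L0 := 38  ⟶  MII  (L0)  txn=∅  M[L0]=0
step 3: P2: store L0 := 73  ⟶  IIM  (L0)  txn=BusRdX+Flush  M[L0]=38
step 4: P0: load  L0  ⟶  SIO  (L0)  txn=BusRd  M[L0]=38
step 5: P0: load  L2  ⟶  EII  (L2)  txn=BusRd  M[L2]=40
step 6: P2: store L0 := 6  ⟶  IIM  (L0)  txn=BusUpgr  M[L0]=38
step 7: P0: store L0 := 40  ⟶  MII  (L0)  txn=BusRdX+Flush  M[L0]=6
step 8: P1: load  L2  ⟶  SSI  (L2)  txn=BusRd  M[L2]=40
step 9: P1: load  L0  ⟶  OSI  (L0)  txn=BusRd  M[L0]=6
step 10: P2: store L0 := 20  ⟶  IIM  (L0)  txn=BusRdX+Flush  M[L0]=40
step 11: P2: store L0 := 8  ⟶  IIM  (L0)  txn=∅  M[L0]=40
step 12: P2: load  L0  ⟶  IIM  (L0)  txn=∅  M[L0]=40
step 13: P1: store L0 := 25  ⟶  IMI  (L0)  txn=BusRdX+Flush  M[L0]=8
step 14: P0: store L0 := 42  ⟶  MII  (L0)  txn=BusRdX+Flush  M[L0]=25
step 15: P1: store L0 := 38  ⟶  IMI  (L0)  txn=BusRdX+Flush  M[L0]=42
step 16: P2: load  L3  ⟶  IIE  (L3)  txn=BusRd  M[L3]=0
step 17: P2: load  L0  ⟶  IOS  (L0)  txn=BusRd  M[L0]=42
step 18: P1: store L1 := 24  ⟶  IMI  (L1)  txn=BusRdX  M[L1]=90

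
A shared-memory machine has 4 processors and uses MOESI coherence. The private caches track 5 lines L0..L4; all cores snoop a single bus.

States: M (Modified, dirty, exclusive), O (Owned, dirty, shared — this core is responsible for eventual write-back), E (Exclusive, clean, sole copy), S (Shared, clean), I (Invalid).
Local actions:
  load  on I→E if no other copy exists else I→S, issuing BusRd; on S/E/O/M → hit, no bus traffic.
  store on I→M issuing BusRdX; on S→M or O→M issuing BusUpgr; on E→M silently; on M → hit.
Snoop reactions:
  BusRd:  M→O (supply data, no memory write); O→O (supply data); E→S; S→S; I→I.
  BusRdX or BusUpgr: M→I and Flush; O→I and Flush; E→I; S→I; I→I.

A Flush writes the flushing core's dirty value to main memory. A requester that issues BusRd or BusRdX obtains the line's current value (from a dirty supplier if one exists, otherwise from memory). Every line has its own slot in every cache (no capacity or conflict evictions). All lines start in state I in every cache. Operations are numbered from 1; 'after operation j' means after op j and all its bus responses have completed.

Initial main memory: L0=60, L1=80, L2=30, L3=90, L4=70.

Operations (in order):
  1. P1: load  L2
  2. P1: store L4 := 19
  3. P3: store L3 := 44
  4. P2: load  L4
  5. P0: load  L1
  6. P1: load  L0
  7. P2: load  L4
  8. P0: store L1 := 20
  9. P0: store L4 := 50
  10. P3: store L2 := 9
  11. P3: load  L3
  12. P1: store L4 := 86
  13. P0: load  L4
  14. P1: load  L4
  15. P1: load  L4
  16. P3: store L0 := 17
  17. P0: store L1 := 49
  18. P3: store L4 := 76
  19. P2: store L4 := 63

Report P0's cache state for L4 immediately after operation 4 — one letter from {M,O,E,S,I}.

step 1: P1: load  L2  ⟶  IEII  (L2)  txn=BusRd  M[L2]=30
step 2: P1: store L4 := 19  ⟶  IMII  (L4)  txn=BusRdX  M[L4]=70
step 3: P3: store L3 := 44  ⟶  IIIM  (L3)  txn=BusRdX  M[L3]=90
step 4: P2: load  L4  ⟶  IOSI  (L4)  txn=BusRd  M[L4]=70
step 5: P0: load  L1  ⟶  EIII  (L1)  txn=BusRd  M[L1]=80
step 6: P1: load  L0  ⟶  IEII  (L0)  txn=BusRd  M[L0]=60
step 7: P2: load  L4  ⟶  IOSI  (L4)  txn=∅  M[L4]=70
step 8: P0: store L1 := 20  ⟶  MIII  (L1)  txn=∅  M[L1]=80
step 9: P0: store L4 := 50  ⟶  MIII  (L4)  txn=BusRdX+Flush  M[L4]=19
step 10: P3: store L2 := 9  ⟶  IIIM  (L2)  txn=BusRdX  M[L2]=30
step 11: P3: load  L3  ⟶  IIIM  (L3)  txn=∅  M[L3]=90
step 12: P1: store L4 := 86  ⟶  IMII  (L4)  txn=BusRdX+Flush  M[L4]=50
step 13: P0: load  L4  ⟶  SOII  (L4)  txn=BusRd  M[L4]=50
step 14: P1: load  L4  ⟶  SOII  (L4)  txn=∅  M[L4]=50
step 15: P1: load  L4  ⟶  SOII  (L4)  txn=∅  M[L4]=50
step 16: P3: store L0 := 17  ⟶  IIIM  (L0)  txn=BusRdX  M[L0]=60
step 17: P0: store L1 := 49  ⟶  MIII  (L1)  txn=∅  M[L1]=80
step 18: P3: store L4 := 76  ⟶  IIIM  (L4)  txn=BusRdX+Flush  M[L4]=86
step 19: P2: store L4 := 63  ⟶  IIMI  (L4)  txn=BusRdX+Flush  M[L4]=76

state = I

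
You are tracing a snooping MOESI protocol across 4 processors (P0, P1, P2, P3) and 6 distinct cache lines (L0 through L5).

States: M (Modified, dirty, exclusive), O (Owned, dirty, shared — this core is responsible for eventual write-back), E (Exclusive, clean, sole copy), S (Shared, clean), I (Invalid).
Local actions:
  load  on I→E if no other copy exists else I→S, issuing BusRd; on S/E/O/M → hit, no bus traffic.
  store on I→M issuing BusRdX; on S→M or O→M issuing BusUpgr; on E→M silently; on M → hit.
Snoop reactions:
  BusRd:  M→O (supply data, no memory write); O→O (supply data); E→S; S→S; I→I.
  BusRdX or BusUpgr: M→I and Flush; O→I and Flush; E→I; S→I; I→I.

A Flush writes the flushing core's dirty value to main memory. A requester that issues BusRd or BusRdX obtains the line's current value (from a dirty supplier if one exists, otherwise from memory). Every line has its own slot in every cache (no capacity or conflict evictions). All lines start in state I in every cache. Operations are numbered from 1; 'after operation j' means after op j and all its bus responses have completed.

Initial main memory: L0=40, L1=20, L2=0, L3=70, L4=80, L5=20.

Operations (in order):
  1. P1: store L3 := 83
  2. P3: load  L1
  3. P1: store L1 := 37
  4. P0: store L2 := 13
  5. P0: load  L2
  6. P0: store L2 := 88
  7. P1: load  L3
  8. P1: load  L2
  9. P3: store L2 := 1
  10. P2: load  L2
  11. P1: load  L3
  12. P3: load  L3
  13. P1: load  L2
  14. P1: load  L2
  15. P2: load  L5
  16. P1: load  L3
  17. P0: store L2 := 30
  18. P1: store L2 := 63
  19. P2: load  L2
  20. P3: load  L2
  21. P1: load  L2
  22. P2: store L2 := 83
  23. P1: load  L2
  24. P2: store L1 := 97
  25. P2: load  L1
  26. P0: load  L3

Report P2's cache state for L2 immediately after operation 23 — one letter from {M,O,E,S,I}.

[1] P1: store L3 := 83 | P0:I, P1:M(83), P2:I, P3:I | bus: BusRdX
[2] P3: load  L1 | P0:I, P1:I, P2:I, P3:E(20) | bus: BusRd
[3] P1: store L1 := 37 | P0:I, P1:M(37), P2:I, P3:I | bus: BusRdX
[4] P0: store L2 := 13 | P0:M(13), P1:I, P2:I, P3:I | bus: BusRdX
[5] P0: load  L2 | P0:M(13), P1:I, P2:I, P3:I | bus: none
[6] P0: store L2 := 88 | P0:M(88), P1:I, P2:I, P3:I | bus: none
[7] P1: load  L3 | P0:I, P1:M(83), P2:I, P3:I | bus: none
[8] P1: load  L2 | P0:O(88), P1:S(88), P2:I, P3:I | bus: BusRd
[9] P3: store L2 := 1 | P0:I, P1:I, P2:I, P3:M(1) | bus: BusRdX,Flush
[10] P2: load  L2 | P0:I, P1:I, P2:S(1), P3:O(1) | bus: BusRd
[11] P1: load  L3 | P0:I, P1:M(83), P2:I, P3:I | bus: none
[12] P3: load  L3 | P0:I, P1:O(83), P2:I, P3:S(83) | bus: BusRd
[13] P1: load  L2 | P0:I, P1:S(1), P2:S(1), P3:O(1) | bus: BusRd
[14] P1: load  L2 | P0:I, P1:S(1), P2:S(1), P3:O(1) | bus: none
[15] P2: load  L5 | P0:I, P1:I, P2:E(20), P3:I | bus: BusRd
[16] P1: load  L3 | P0:I, P1:O(83), P2:I, P3:S(83) | bus: none
[17] P0: store L2 := 30 | P0:M(30), P1:I, P2:I, P3:I | bus: BusRdX,Flush
[18] P1: store L2 := 63 | P0:I, P1:M(63), P2:I, P3:I | bus: BusRdX,Flush
[19] P2: load  L2 | P0:I, P1:O(63), P2:S(63), P3:I | bus: BusRd
[20] P3: load  L2 | P0:I, P1:O(63), P2:S(63), P3:S(63) | bus: BusRd
[21] P1: load  L2 | P0:I, P1:O(63), P2:S(63), P3:S(63) | bus: none
[22] P2: store L2 := 83 | P0:I, P1:I, P2:M(83), P3:I | bus: BusUpgr,Flush
[23] P1: load  L2 | P0:I, P1:S(83), P2:O(83), P3:I | bus: BusRd
[24] P2: store L1 := 97 | P0:I, P1:I, P2:M(97), P3:I | bus: BusRdX,Flush
[25] P2: load  L1 | P0:I, P1:I, P2:M(97), P3:I | bus: none
[26] P0: load  L3 | P0:S(83), P1:O(83), P2:I, P3:S(83) | bus: BusRd

state = O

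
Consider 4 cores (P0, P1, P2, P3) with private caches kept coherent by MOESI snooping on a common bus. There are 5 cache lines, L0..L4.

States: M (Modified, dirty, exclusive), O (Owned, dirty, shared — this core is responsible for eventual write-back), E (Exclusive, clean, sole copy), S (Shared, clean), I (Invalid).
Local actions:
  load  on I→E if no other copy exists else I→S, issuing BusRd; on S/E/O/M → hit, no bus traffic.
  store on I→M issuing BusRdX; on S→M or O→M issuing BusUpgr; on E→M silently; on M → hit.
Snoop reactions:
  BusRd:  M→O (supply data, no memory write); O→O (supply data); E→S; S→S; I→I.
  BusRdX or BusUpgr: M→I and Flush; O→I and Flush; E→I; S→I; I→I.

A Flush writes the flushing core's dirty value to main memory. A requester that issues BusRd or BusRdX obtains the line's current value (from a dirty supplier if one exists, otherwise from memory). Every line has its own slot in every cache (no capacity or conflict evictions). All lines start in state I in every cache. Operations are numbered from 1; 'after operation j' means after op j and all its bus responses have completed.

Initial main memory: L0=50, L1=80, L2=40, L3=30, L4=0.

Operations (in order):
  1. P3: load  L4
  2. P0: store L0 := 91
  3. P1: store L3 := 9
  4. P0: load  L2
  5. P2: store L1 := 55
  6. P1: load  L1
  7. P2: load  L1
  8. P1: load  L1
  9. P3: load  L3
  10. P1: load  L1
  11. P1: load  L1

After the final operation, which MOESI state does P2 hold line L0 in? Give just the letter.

state = I

[1] P3: load  L4 | P0:I, P1:I, P2:I, P3:E(0) | bus: BusRd
[2] P0: store L0 := 91 | P0:M(91), P1:I, P2:I, P3:I | bus: BusRdX
[3] P1: store L3 := 9 | P0:I, P1:M(9), P2:I, P3:I | bus: BusRdX
[4] P0: load  L2 | P0:E(40), P1:I, P2:I, P3:I | bus: BusRd
[5] P2: store L1 := 55 | P0:I, P1:I, P2:M(55), P3:I | bus: BusRdX
[6] P1: load  L1 | P0:I, P1:S(55), P2:O(55), P3:I | bus: BusRd
[7] P2: load  L1 | P0:I, P1:S(55), P2:O(55), P3:I | bus: none
[8] P1: load  L1 | P0:I, P1:S(55), P2:O(55), P3:I | bus: none
[9] P3: load  L3 | P0:I, P1:O(9), P2:I, P3:S(9) | bus: BusRd
[10] P1: load  L1 | P0:I, P1:S(55), P2:O(55), P3:I | bus: none
[11] P1: load  L1 | P0:I, P1:S(55), P2:O(55), P3:I | bus: none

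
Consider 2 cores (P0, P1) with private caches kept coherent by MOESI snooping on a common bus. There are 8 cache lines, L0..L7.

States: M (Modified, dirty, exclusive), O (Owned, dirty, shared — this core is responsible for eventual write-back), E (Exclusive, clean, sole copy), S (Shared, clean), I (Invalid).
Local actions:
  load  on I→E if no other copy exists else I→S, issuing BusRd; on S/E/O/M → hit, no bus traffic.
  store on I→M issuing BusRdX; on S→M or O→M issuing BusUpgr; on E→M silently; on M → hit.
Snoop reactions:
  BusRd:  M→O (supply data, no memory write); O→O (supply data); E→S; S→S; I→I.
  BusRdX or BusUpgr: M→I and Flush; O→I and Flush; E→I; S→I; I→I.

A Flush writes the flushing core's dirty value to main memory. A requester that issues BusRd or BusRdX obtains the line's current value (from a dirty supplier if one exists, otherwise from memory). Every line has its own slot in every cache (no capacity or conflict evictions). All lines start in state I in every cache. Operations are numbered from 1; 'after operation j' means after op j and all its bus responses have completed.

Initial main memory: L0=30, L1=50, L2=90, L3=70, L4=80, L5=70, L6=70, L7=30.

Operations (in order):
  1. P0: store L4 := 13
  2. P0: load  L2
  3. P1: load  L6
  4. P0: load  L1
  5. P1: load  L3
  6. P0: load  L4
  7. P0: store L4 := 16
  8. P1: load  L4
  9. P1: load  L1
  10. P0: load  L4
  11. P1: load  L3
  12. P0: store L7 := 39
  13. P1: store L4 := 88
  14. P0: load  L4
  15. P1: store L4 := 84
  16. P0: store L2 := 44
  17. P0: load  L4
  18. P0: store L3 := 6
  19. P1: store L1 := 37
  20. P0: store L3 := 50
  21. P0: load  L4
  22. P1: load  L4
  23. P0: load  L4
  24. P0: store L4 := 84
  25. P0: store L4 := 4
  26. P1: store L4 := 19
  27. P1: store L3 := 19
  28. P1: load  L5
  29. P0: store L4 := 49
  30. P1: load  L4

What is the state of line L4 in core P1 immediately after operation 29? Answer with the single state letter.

state = I

[1] P0: store L4 := 13 | P0:M(13), P1:I | bus: BusRdX
[2] P0: load  L2 | P0:E(90), P1:I | bus: BusRd
[3] P1: load  L6 | P0:I, P1:E(70) | bus: BusRd
[4] P0: load  L1 | P0:E(50), P1:I | bus: BusRd
[5] P1: load  L3 | P0:I, P1:E(70) | bus: BusRd
[6] P0: load  L4 | P0:M(13), P1:I | bus: none
[7] P0: store L4 := 16 | P0:M(16), P1:I | bus: none
[8] P1: load  L4 | P0:O(16), P1:S(16) | bus: BusRd
[9] P1: load  L1 | P0:S(50), P1:S(50) | bus: BusRd
[10] P0: load  L4 | P0:O(16), P1:S(16) | bus: none
[11] P1: load  L3 | P0:I, P1:E(70) | bus: none
[12] P0: store L7 := 39 | P0:M(39), P1:I | bus: BusRdX
[13] P1: store L4 := 88 | P0:I, P1:M(88) | bus: BusUpgr,Flush
[14] P0: load  L4 | P0:S(88), P1:O(88) | bus: BusRd
[15] P1: store L4 := 84 | P0:I, P1:M(84) | bus: BusUpgr
[16] P0: store L2 := 44 | P0:M(44), P1:I | bus: none
[17] P0: load  L4 | P0:S(84), P1:O(84) | bus: BusRd
[18] P0: store L3 := 6 | P0:M(6), P1:I | bus: BusRdX
[19] P1: store L1 := 37 | P0:I, P1:M(37) | bus: BusUpgr
[20] P0: store L3 := 50 | P0:M(50), P1:I | bus: none
[21] P0: load  L4 | P0:S(84), P1:O(84) | bus: none
[22] P1: load  L4 | P0:S(84), P1:O(84) | bus: none
[23] P0: load  L4 | P0:S(84), P1:O(84) | bus: none
[24] P0: store L4 := 84 | P0:M(84), P1:I | bus: BusUpgr,Flush
[25] P0: store L4 := 4 | P0:M(4), P1:I | bus: none
[26] P1: store L4 := 19 | P0:I, P1:M(19) | bus: BusRdX,Flush
[27] P1: store L3 := 19 | P0:I, P1:M(19) | bus: BusRdX,Flush
[28] P1: load  L5 | P0:I, P1:E(70) | bus: BusRd
[29] P0: store L4 := 49 | P0:M(49), P1:I | bus: BusRdX,Flush
[30] P1: load  L4 | P0:O(49), P1:S(49) | bus: BusRd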